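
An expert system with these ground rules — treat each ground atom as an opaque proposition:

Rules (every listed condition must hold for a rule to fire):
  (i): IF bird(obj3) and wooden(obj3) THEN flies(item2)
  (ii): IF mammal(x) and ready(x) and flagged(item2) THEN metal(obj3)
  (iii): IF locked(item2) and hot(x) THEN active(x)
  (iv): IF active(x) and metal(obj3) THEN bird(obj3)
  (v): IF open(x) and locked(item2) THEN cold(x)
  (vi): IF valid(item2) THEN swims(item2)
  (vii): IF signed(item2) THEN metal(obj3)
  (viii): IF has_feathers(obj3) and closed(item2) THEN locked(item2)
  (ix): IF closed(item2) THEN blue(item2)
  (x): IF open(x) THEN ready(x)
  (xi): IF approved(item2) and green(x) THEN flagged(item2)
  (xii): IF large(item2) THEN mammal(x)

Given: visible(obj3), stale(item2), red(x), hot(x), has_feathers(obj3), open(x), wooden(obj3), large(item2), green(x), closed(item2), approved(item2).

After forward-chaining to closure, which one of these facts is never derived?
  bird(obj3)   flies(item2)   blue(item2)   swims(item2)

Round 1 fires (viii), (ix), (x), (xi), (xii), giving locked(item2), blue(item2), ready(x), flagged(item2), mammal(x).
Round 2 fires (ii), (iii), (v), giving metal(obj3), active(x), cold(x).
Round 3 fires (iv), giving bird(obj3).
Round 4 fires (i), giving flies(item2).
Derived: bird(obj3) (round 3), flies(item2) (round 4), blue(item2) (round 1). swims(item2) never appears in any round.

swims(item2)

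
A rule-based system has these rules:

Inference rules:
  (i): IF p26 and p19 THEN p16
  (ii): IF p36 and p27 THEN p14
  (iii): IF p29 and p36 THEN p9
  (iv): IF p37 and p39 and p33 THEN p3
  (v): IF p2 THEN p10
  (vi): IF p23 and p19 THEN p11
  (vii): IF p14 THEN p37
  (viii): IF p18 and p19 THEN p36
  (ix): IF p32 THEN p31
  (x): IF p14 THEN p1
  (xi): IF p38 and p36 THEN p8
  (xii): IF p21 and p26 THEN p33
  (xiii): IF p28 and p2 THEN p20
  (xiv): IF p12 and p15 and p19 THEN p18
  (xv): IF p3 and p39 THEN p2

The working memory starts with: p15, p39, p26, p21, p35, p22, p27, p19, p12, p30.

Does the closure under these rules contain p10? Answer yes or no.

yes

Round 1: (i) [IF p26 and p19 THEN p16]; (xii) [IF p21 and p26 THEN p33]; (xiv) [IF p12 and p15 and p19 THEN p18]. Adds p16, p33, p18.
Round 2: (viii) [IF p18 and p19 THEN p36]. Adds p36.
Round 3: (ii) [IF p36 and p27 THEN p14]. Adds p14.
Round 4: (vii) [IF p14 THEN p37]; (x) [IF p14 THEN p1]. Adds p37, p1.
Round 5: (iv) [IF p37 and p39 and p33 THEN p3]. Adds p3.
Round 6: (xv) [IF p3 and p39 THEN p2]. Adds p2.
Round 7: (v) [IF p2 THEN p10]. Adds p10.
p10 appears in round 7, so it is derivable.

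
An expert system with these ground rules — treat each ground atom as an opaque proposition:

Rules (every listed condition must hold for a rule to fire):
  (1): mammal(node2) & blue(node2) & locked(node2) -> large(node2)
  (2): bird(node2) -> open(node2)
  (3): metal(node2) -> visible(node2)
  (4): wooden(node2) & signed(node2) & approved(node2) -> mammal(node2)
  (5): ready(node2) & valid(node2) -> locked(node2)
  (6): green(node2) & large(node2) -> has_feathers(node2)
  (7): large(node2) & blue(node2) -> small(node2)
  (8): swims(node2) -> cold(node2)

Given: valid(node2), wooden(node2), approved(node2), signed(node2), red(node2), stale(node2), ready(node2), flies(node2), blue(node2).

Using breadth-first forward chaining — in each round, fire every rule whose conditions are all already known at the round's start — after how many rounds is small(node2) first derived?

Round 1: (4) [wooden(node2) & signed(node2) & approved(node2) -> mammal(node2)]; (5) [ready(node2) & valid(node2) -> locked(node2)]. New: mammal(node2), locked(node2).
Round 2: (1) [mammal(node2) & blue(node2) & locked(node2) -> large(node2)]. New: large(node2).
Round 3: (7) [large(node2) & blue(node2) -> small(node2)]. New: small(node2).
small(node2) first appears in round 3.

3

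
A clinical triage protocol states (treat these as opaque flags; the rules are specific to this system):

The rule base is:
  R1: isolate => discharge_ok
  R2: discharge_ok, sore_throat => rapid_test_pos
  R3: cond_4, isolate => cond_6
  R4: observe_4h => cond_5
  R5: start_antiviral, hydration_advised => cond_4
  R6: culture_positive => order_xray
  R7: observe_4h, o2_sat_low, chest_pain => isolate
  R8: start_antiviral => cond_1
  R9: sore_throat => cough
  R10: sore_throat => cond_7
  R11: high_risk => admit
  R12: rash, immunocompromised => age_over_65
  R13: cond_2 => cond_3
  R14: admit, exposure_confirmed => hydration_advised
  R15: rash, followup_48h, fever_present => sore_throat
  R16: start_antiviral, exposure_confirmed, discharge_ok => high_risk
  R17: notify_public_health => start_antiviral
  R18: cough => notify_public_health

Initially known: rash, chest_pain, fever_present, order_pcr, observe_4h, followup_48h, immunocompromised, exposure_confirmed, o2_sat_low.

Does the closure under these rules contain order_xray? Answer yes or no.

Round 1: R4 [observe_4h => cond_5]; R7 [observe_4h, o2_sat_low, chest_pain => isolate]; R12 [rash, immunocompromised => age_over_65]; R15 [rash, followup_48h, fever_present => sore_throat]. Adds cond_5, isolate, age_over_65, sore_throat.
Round 2: R1 [isolate => discharge_ok]; R9 [sore_throat => cough]; R10 [sore_throat => cond_7]. Adds discharge_ok, cough, cond_7.
Round 3: R2 [discharge_ok, sore_throat => rapid_test_pos]; R18 [cough => notify_public_health]. Adds rapid_test_pos, notify_public_health.
Round 4: R17 [notify_public_health => start_antiviral]. Adds start_antiviral.
Round 5: R8 [start_antiviral => cond_1]; R16 [start_antiviral, exposure_confirmed, discharge_ok => high_risk]. Adds cond_1, high_risk.
Round 6: R11 [high_risk => admit]. Adds admit.
Round 7: R14 [admit, exposure_confirmed => hydration_advised]. Adds hydration_advised.
Round 8: R5 [start_antiviral, hydration_advised => cond_4]. Adds cond_4.
Round 9: R3 [cond_4, isolate => cond_6]. Adds cond_6.
Fixed point reached. order_xray is concluded only by R6; R6 needs culture_positive (never derived).

no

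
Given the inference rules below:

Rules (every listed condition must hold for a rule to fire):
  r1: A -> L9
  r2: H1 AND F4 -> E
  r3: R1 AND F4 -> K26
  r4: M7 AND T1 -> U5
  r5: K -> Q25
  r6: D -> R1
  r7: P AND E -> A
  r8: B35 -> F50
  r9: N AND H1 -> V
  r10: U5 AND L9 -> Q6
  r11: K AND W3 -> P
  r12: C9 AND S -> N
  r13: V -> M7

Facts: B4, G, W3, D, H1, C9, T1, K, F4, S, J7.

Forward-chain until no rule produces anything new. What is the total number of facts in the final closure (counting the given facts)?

Round 1 fires r2, r5, r6, r11, r12, giving E, Q25, R1, P, N.
Round 2 fires r3, r7, r9, giving K26, A, V.
Round 3 fires r1, r13, giving L9, M7.
Round 4 fires r4, giving U5.
Round 5 fires r10, giving Q6.
Closure: {A, B4, C9, D, E, F4, G, H1, J7, K, K26, L9, M7, N, P, Q25, Q6, R1, S, T1, U5, V, W3} — 23 facts.

23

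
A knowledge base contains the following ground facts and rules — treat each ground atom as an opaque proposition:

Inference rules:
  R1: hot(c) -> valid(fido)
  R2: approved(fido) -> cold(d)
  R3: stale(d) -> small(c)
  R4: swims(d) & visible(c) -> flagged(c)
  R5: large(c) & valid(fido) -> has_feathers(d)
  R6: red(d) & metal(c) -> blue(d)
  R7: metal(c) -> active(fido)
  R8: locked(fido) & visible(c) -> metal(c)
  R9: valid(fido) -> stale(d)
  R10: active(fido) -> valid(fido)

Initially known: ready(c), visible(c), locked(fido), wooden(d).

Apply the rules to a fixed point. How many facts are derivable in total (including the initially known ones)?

Round 1 fires R8, giving metal(c).
Round 2 fires R7, giving active(fido).
Round 3 fires R10, giving valid(fido).
Round 4 fires R9, giving stale(d).
Round 5 fires R3, giving small(c).
Closure: {active(fido), locked(fido), metal(c), ready(c), small(c), stale(d), valid(fido), visible(c), wooden(d)} — 9 facts.

9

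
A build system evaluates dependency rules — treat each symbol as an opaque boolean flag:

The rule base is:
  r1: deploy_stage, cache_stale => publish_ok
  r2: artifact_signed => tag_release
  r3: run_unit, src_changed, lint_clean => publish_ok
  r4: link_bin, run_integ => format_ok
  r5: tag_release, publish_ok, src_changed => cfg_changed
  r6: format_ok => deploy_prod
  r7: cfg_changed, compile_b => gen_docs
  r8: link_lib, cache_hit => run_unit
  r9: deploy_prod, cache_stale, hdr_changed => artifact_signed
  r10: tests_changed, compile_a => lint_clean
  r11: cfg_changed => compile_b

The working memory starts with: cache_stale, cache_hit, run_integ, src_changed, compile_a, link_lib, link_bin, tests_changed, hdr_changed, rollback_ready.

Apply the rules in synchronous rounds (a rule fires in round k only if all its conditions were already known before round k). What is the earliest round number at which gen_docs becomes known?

Round 1: r4 [link_bin, run_integ => format_ok]; r8 [link_lib, cache_hit => run_unit]; r10 [tests_changed, compile_a => lint_clean]. Adds format_ok, run_unit, lint_clean.
Round 2: r3 [run_unit, src_changed, lint_clean => publish_ok]; r6 [format_ok => deploy_prod]. Adds publish_ok, deploy_prod.
Round 3: r9 [deploy_prod, cache_stale, hdr_changed => artifact_signed]. Adds artifact_signed.
Round 4: r2 [artifact_signed => tag_release]. Adds tag_release.
Round 5: r5 [tag_release, publish_ok, src_changed => cfg_changed]. Adds cfg_changed.
Round 6: r11 [cfg_changed => compile_b]. Adds compile_b.
Round 7: r7 [cfg_changed, compile_b => gen_docs]. Adds gen_docs.
gen_docs first appears in round 7.

7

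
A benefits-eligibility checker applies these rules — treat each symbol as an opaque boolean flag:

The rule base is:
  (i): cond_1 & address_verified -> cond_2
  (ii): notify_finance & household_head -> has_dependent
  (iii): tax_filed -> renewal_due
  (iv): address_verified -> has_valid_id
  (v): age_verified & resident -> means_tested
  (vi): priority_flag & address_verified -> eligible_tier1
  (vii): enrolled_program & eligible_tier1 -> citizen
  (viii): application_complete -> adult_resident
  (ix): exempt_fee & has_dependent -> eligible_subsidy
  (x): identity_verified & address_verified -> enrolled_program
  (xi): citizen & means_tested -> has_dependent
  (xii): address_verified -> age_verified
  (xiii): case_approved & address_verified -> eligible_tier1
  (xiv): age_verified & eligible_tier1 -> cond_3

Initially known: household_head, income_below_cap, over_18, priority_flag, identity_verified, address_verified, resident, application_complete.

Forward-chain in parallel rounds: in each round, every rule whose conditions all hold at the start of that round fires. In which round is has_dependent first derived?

3

Round 1 — (iv), (vi), (viii), (x), (xii), derive has_valid_id, eligible_tier1, adult_resident, enrolled_program, age_verified.
Round 2 — (v), (vii), (xiv), derive means_tested, citizen, cond_3.
Round 3 — (xi), derive has_dependent.
has_dependent first appears in round 3.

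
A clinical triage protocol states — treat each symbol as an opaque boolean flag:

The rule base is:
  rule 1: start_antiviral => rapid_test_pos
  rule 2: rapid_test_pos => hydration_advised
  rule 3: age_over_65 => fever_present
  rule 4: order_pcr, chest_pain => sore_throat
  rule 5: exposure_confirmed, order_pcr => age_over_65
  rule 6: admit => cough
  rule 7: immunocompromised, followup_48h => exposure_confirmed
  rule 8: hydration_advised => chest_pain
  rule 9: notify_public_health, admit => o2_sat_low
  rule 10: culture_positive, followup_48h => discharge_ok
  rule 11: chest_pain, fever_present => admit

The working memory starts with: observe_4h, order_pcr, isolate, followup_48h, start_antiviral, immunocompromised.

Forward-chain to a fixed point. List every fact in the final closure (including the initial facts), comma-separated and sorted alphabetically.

Round 1: rule 1 [start_antiviral => rapid_test_pos]; rule 7 [immunocompromised, followup_48h => exposure_confirmed]. Adds rapid_test_pos, exposure_confirmed.
Round 2: rule 2 [rapid_test_pos => hydration_advised]; rule 5 [exposure_confirmed, order_pcr => age_over_65]. Adds hydration_advised, age_over_65.
Round 3: rule 3 [age_over_65 => fever_present]; rule 8 [hydration_advised => chest_pain]. Adds fever_present, chest_pain.
Round 4: rule 4 [order_pcr, chest_pain => sore_throat]; rule 11 [chest_pain, fever_present => admit]. Adds sore_throat, admit.
Round 5: rule 6 [admit => cough]. Adds cough.

admit, age_over_65, chest_pain, cough, exposure_confirmed, fever_present, followup_48h, hydration_advised, immunocompromised, isolate, observe_4h, order_pcr, rapid_test_pos, sore_throat, start_antiviral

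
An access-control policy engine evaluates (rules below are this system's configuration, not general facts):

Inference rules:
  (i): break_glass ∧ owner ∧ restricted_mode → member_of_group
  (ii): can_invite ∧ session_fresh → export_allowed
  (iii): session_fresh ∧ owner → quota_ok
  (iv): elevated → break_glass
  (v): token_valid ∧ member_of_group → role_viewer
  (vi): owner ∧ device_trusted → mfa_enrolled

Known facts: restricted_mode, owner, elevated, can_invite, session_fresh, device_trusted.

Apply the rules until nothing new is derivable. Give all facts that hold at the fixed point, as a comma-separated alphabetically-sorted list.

[1] (ii) [can_invite ∧ session_fresh → export_allowed]; (iii) [session_fresh ∧ owner → quota_ok]; (iv) [elevated → break_glass]; (vi) [owner ∧ device_trusted → mfa_enrolled]. ⇒ new: export_allowed, quota_ok, break_glass, mfa_enrolled.
[2] (i) [break_glass ∧ owner ∧ restricted_mode → member_of_group]. ⇒ new: member_of_group.

break_glass, can_invite, device_trusted, elevated, export_allowed, member_of_group, mfa_enrolled, owner, quota_ok, restricted_mode, session_fresh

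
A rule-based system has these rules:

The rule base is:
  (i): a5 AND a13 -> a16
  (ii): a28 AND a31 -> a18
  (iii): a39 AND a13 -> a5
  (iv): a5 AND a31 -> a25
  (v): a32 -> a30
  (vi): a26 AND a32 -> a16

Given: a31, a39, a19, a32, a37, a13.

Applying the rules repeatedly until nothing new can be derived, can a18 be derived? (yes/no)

no

[1] (iii) [a39 AND a13 -> a5]; (v) [a32 -> a30]. ⇒ new: a5, a30.
[2] (i) [a5 AND a13 -> a16]; (iv) [a5 AND a31 -> a25]. ⇒ new: a16, a25.
Fixed point reached. a18 is concluded only by (ii); (ii) needs a28 (never derived).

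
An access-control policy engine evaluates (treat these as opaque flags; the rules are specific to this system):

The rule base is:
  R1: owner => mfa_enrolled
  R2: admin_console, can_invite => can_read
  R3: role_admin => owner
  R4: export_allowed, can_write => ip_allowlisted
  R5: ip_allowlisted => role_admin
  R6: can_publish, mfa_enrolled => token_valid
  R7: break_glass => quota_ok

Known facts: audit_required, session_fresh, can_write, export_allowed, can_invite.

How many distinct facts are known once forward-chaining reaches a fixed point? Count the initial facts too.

Round 1: R4 [export_allowed, can_write => ip_allowlisted]. New: ip_allowlisted.
Round 2: R5 [ip_allowlisted => role_admin]. New: role_admin.
Round 3: R3 [role_admin => owner]. New: owner.
Round 4: R1 [owner => mfa_enrolled]. New: mfa_enrolled.
Closure: {audit_required, can_invite, can_write, export_allowed, ip_allowlisted, mfa_enrolled, owner, role_admin, session_fresh} — 9 facts.

9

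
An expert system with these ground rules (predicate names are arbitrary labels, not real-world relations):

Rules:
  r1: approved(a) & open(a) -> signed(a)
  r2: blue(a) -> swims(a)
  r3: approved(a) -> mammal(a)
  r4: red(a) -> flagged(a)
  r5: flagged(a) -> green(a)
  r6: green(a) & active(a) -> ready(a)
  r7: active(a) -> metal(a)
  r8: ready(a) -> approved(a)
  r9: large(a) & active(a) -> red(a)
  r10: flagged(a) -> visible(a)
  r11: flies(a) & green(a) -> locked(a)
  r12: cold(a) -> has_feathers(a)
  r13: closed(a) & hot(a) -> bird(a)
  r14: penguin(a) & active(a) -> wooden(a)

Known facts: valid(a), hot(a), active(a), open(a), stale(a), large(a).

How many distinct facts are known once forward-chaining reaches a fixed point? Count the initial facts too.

Round 1: r7 [active(a) -> metal(a)]; r9 [large(a) & active(a) -> red(a)]. Adds metal(a), red(a).
Round 2: r4 [red(a) -> flagged(a)]. Adds flagged(a).
Round 3: r5 [flagged(a) -> green(a)]; r10 [flagged(a) -> visible(a)]. Adds green(a), visible(a).
Round 4: r6 [green(a) & active(a) -> ready(a)]. Adds ready(a).
Round 5: r8 [ready(a) -> approved(a)]. Adds approved(a).
Round 6: r1 [approved(a) & open(a) -> signed(a)]; r3 [approved(a) -> mammal(a)]. Adds signed(a), mammal(a).
Closure: {active(a), approved(a), flagged(a), green(a), hot(a), large(a), mammal(a), metal(a), open(a), ready(a), red(a), signed(a), stale(a), valid(a), visible(a)} — 15 facts.

15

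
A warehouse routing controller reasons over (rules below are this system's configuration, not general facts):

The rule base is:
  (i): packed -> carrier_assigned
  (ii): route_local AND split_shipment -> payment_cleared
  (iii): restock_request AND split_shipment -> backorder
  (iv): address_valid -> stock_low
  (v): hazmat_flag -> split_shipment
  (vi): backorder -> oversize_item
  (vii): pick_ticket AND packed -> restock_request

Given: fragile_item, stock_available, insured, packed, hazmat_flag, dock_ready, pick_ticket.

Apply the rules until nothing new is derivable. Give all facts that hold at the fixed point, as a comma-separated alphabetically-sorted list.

Round 1 — (i), (v), (vii), derive carrier_assigned, split_shipment, restock_request.
Round 2 — (iii), derive backorder.
Round 3 — (vi), derive oversize_item.

backorder, carrier_assigned, dock_ready, fragile_item, hazmat_flag, insured, oversize_item, packed, pick_ticket, restock_request, split_shipment, stock_available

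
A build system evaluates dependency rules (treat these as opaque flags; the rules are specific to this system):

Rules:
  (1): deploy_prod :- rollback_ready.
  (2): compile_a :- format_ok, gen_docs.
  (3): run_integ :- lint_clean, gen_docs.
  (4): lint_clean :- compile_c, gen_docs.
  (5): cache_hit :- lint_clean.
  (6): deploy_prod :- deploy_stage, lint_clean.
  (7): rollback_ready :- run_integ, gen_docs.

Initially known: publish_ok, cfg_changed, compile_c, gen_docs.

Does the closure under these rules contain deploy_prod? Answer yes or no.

Round 1: (4) [lint_clean :- compile_c, gen_docs.]. New: lint_clean.
Round 2: (3) [run_integ :- lint_clean, gen_docs.]; (5) [cache_hit :- lint_clean.]. New: run_integ, cache_hit.
Round 3: (7) [rollback_ready :- run_integ, gen_docs.]. New: rollback_ready.
Round 4: (1) [deploy_prod :- rollback_ready.]. New: deploy_prod.
deploy_prod appears in round 4, so it is derivable.

yes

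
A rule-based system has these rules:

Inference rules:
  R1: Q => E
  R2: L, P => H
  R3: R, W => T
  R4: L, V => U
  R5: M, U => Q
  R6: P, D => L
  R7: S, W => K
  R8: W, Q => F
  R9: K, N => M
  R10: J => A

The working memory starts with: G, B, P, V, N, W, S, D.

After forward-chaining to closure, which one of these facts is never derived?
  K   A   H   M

Round 1: R6 [P, D => L]; R7 [S, W => K]. New: L, K.
Round 2: R2 [L, P => H]; R4 [L, V => U]; R9 [K, N => M]. New: H, U, M.
Round 3: R5 [M, U => Q]. New: Q.
Round 4: R1 [Q => E]; R8 [W, Q => F]. New: E, F.
Derived: M (round 2), H (round 2), K (round 1). A never appears in any round.

A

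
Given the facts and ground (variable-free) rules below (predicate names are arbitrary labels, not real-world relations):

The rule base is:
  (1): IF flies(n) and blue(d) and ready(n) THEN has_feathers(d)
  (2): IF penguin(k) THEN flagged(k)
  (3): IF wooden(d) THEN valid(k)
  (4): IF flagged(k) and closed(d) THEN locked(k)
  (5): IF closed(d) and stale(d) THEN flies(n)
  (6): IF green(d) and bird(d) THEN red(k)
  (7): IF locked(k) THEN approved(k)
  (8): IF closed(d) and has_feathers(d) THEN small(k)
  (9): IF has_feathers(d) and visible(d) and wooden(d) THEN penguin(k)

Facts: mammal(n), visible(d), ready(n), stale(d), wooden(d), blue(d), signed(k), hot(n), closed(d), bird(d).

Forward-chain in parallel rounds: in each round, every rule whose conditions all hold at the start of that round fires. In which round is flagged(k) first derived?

Round 1: (3) [IF wooden(d) THEN valid(k)]; (5) [IF closed(d) and stale(d) THEN flies(n)]. New: valid(k), flies(n).
Round 2: (1) [IF flies(n) and blue(d) and ready(n) THEN has_feathers(d)]. New: has_feathers(d).
Round 3: (8) [IF closed(d) and has_feathers(d) THEN small(k)]; (9) [IF has_feathers(d) and visible(d) and wooden(d) THEN penguin(k)]. New: small(k), penguin(k).
Round 4: (2) [IF penguin(k) THEN flagged(k)]. New: flagged(k).
flagged(k) first appears in round 4.

4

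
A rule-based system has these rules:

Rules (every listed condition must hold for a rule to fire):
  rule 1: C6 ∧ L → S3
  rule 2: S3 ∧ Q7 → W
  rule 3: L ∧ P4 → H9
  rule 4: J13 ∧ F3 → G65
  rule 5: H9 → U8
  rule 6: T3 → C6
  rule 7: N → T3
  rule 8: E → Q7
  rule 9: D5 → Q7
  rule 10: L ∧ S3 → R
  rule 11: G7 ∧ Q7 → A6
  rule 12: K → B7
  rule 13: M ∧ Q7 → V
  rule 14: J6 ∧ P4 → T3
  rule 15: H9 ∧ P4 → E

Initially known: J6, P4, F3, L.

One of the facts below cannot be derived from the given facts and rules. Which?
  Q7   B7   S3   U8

Round 1 fires rule 3, rule 14, giving H9, T3.
Round 2 fires rule 5, rule 6, rule 15, giving U8, C6, E.
Round 3 fires rule 1, rule 8, giving S3, Q7.
Round 4 fires rule 2, rule 10, giving W, R.
Derived: Q7 (round 3), S3 (round 3), U8 (round 2). B7 never appears in any round.

B7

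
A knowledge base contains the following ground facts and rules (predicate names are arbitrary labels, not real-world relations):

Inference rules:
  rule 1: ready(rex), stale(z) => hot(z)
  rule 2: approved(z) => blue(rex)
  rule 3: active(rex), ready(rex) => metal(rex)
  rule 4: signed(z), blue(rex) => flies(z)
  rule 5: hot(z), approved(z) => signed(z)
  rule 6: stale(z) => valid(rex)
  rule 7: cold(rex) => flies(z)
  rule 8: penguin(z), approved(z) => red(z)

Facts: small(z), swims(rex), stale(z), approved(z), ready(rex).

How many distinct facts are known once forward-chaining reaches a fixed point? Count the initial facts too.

Round 1 fires rule 1, rule 2, rule 6, giving hot(z), blue(rex), valid(rex).
Round 2 fires rule 5, giving signed(z).
Round 3 fires rule 4, giving flies(z).
Closure: {approved(z), blue(rex), flies(z), hot(z), ready(rex), signed(z), small(z), stale(z), swims(rex), valid(rex)} — 10 facts.

10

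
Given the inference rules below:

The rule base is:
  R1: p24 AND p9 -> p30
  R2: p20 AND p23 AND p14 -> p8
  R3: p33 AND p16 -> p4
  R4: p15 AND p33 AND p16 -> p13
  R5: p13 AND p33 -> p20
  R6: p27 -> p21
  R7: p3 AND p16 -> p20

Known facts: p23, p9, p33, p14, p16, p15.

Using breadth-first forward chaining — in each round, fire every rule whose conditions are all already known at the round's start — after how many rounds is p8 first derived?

3

Round 1: R3 [p33 AND p16 -> p4]; R4 [p15 AND p33 AND p16 -> p13]. Adds p4, p13.
Round 2: R5 [p13 AND p33 -> p20]. Adds p20.
Round 3: R2 [p20 AND p23 AND p14 -> p8]. Adds p8.
p8 first appears in round 3.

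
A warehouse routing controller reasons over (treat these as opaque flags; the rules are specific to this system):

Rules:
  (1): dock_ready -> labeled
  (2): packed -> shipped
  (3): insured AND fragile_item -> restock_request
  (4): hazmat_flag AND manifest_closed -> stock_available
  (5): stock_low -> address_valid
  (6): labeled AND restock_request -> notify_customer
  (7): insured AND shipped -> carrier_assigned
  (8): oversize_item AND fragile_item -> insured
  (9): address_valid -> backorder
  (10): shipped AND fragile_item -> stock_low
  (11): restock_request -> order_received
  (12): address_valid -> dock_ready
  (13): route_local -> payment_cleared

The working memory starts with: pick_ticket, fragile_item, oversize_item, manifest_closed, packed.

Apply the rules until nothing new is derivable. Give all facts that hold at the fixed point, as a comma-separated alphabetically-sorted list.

Round 1: (2) [packed -> shipped]; (8) [oversize_item AND fragile_item -> insured]. New: shipped, insured.
Round 2: (3) [insured AND fragile_item -> restock_request]; (7) [insured AND shipped -> carrier_assigned]; (10) [shipped AND fragile_item -> stock_low]. New: restock_request, carrier_assigned, stock_low.
Round 3: (5) [stock_low -> address_valid]; (11) [restock_request -> order_received]. New: address_valid, order_received.
Round 4: (9) [address_valid -> backorder]; (12) [address_valid -> dock_ready]. New: backorder, dock_ready.
Round 5: (1) [dock_ready -> labeled]. New: labeled.
Round 6: (6) [labeled AND restock_request -> notify_customer]. New: notify_customer.

address_valid, backorder, carrier_assigned, dock_ready, fragile_item, insured, labeled, manifest_closed, notify_customer, order_received, oversize_item, packed, pick_ticket, restock_request, shipped, stock_low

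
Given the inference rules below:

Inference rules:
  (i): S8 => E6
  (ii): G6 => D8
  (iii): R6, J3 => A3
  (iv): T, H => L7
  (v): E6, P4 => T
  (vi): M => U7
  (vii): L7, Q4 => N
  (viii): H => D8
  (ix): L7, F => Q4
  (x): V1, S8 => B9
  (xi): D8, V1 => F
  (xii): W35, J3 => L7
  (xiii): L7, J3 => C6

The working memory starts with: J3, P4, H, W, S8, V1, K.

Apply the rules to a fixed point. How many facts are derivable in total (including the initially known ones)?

16

Round 1 fires (i), (viii), (x), giving E6, D8, B9.
Round 2 fires (v), (xi), giving T, F.
Round 3 fires (iv), giving L7.
Round 4 fires (ix), (xiii), giving Q4, C6.
Round 5 fires (vii), giving N.
Closure: {B9, C6, D8, E6, F, H, J3, K, L7, N, P4, Q4, S8, T, V1, W} — 16 facts.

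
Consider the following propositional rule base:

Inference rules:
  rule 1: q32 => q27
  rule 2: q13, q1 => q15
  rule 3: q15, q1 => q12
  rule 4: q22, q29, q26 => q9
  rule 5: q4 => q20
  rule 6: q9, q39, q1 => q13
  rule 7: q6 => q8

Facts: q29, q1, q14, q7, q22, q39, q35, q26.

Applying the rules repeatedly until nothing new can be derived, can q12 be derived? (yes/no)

yes

[1] rule 4 [q22, q29, q26 => q9]. ⇒ new: q9.
[2] rule 6 [q9, q39, q1 => q13]. ⇒ new: q13.
[3] rule 2 [q13, q1 => q15]. ⇒ new: q15.
[4] rule 3 [q15, q1 => q12]. ⇒ new: q12.
q12 appears in round 4, so it is derivable.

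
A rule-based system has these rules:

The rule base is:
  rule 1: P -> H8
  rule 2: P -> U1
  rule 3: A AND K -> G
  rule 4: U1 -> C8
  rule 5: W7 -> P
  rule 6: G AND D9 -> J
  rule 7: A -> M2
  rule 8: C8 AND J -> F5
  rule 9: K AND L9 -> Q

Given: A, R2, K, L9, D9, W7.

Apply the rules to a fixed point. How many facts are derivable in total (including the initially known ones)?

Round 1 — rule 3, rule 5, rule 7, rule 9, derive G, P, M2, Q.
Round 2 — rule 1, rule 2, rule 6, derive H8, U1, J.
Round 3 — rule 4, derive C8.
Round 4 — rule 8, derive F5.
Closure: {A, C8, D9, F5, G, H8, J, K, L9, M2, P, Q, R2, U1, W7} — 15 facts.

15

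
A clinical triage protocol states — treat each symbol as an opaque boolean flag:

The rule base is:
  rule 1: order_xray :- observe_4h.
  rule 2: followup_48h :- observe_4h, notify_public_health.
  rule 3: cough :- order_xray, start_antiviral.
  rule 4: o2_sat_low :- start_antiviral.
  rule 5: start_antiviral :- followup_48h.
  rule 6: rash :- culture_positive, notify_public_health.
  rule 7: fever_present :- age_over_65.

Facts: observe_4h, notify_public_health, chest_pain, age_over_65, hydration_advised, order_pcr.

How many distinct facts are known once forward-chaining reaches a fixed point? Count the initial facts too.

12

Round 1: rule 1 [order_xray :- observe_4h.]; rule 2 [followup_48h :- observe_4h, notify_public_health.]; rule 7 [fever_present :- age_over_65.]. Adds order_xray, followup_48h, fever_present.
Round 2: rule 5 [start_antiviral :- followup_48h.]. Adds start_antiviral.
Round 3: rule 3 [cough :- order_xray, start_antiviral.]; rule 4 [o2_sat_low :- start_antiviral.]. Adds cough, o2_sat_low.
Closure: {age_over_65, chest_pain, cough, fever_present, followup_48h, hydration_advised, notify_public_health, o2_sat_low, observe_4h, order_pcr, order_xray, start_antiviral} — 12 facts.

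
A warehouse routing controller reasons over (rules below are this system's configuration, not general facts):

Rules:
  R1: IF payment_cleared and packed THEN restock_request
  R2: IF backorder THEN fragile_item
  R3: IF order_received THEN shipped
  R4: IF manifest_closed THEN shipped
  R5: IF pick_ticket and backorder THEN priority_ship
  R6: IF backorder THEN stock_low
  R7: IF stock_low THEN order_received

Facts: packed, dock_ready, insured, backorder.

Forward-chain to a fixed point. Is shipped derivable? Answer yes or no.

Round 1: R2 [IF backorder THEN fragile_item]; R6 [IF backorder THEN stock_low]. New: fragile_item, stock_low.
Round 2: R7 [IF stock_low THEN order_received]. New: order_received.
Round 3: R3 [IF order_received THEN shipped]. New: shipped.
shipped appears in round 3, so it is derivable.

yes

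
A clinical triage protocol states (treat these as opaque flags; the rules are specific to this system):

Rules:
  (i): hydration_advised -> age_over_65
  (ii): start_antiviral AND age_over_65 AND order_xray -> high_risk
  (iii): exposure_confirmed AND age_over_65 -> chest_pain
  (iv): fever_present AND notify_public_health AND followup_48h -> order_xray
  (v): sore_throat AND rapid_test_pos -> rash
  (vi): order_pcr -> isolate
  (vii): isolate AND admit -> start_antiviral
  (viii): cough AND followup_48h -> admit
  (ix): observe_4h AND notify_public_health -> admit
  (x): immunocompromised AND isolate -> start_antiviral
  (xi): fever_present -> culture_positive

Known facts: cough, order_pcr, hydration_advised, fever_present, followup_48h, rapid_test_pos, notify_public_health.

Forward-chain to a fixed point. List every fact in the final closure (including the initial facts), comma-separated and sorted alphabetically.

admit, age_over_65, cough, culture_positive, fever_present, followup_48h, high_risk, hydration_advised, isolate, notify_public_health, order_pcr, order_xray, rapid_test_pos, start_antiviral

Round 1: (i) [hydration_advised -> age_over_65]; (iv) [fever_present AND notify_public_health AND followup_48h -> order_xray]; (vi) [order_pcr -> isolate]; (viii) [cough AND followup_48h -> admit]; (xi) [fever_present -> culture_positive]. New: age_over_65, order_xray, isolate, admit, culture_positive.
Round 2: (vii) [isolate AND admit -> start_antiviral]. New: start_antiviral.
Round 3: (ii) [start_antiviral AND age_over_65 AND order_xray -> high_risk]. New: high_risk.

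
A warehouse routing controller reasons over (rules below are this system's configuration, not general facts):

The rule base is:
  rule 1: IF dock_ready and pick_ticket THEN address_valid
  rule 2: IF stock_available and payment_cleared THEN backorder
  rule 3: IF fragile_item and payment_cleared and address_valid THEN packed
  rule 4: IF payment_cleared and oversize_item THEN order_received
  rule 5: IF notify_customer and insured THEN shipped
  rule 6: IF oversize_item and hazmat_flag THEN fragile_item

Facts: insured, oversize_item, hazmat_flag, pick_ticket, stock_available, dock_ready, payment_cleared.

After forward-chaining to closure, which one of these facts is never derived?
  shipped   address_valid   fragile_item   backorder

Round 1: rule 1 [IF dock_ready and pick_ticket THEN address_valid]; rule 2 [IF stock_available and payment_cleared THEN backorder]; rule 4 [IF payment_cleared and oversize_item THEN order_received]; rule 6 [IF oversize_item and hazmat_flag THEN fragile_item]. Adds address_valid, backorder, order_received, fragile_item.
Round 2: rule 3 [IF fragile_item and payment_cleared and address_valid THEN packed]. Adds packed.
Derived: backorder (round 1), address_valid (round 1), fragile_item (round 1). shipped never appears in any round.

shipped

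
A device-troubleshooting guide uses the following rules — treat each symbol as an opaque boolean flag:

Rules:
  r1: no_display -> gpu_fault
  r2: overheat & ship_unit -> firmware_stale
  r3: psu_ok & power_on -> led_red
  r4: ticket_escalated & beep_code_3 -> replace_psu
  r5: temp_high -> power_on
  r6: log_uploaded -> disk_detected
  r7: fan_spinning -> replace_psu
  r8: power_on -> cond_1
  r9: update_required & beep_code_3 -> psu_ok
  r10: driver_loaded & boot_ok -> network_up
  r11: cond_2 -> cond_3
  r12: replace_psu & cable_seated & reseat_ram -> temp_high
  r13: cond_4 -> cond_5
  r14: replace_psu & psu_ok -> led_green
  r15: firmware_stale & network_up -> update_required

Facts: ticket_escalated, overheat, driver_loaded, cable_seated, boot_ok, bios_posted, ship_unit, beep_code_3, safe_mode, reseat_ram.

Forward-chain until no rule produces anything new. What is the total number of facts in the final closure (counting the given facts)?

20

[1] r2 [overheat & ship_unit -> firmware_stale]; r4 [ticket_escalated & beep_code_3 -> replace_psu]; r10 [driver_loaded & boot_ok -> network_up]. ⇒ new: firmware_stale, replace_psu, network_up.
[2] r12 [replace_psu & cable_seated & reseat_ram -> temp_high]; r15 [firmware_stale & network_up -> update_required]. ⇒ new: temp_high, update_required.
[3] r5 [temp_high -> power_on]; r9 [update_required & beep_code_3 -> psu_ok]. ⇒ new: power_on, psu_ok.
[4] r3 [psu_ok & power_on -> led_red]; r8 [power_on -> cond_1]; r14 [replace_psu & psu_ok -> led_green]. ⇒ new: led_red, cond_1, led_green.
Closure: {beep_code_3, bios_posted, boot_ok, cable_seated, cond_1, driver_loaded, firmware_stale, led_green, led_red, network_up, overheat, power_on, psu_ok, replace_psu, reseat_ram, safe_mode, ship_unit, temp_high, ticket_escalated, update_required} — 20 facts.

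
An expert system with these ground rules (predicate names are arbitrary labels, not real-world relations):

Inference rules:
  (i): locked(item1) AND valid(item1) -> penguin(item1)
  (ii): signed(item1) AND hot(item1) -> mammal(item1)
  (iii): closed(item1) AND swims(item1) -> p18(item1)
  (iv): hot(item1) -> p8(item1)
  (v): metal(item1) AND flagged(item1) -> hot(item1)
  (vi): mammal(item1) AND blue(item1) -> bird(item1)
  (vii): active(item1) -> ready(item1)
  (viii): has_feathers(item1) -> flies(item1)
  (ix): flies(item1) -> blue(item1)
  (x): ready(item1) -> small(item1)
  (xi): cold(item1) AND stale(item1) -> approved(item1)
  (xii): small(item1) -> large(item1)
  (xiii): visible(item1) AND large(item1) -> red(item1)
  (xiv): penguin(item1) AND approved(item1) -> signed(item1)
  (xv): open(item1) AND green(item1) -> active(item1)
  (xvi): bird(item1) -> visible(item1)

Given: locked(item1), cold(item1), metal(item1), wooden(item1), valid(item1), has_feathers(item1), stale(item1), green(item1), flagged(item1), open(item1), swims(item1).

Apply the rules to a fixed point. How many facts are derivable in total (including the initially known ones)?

Round 1 — (i), (v), (viii), (xi), (xv), derive penguin(item1), hot(item1), flies(item1), approved(item1), active(item1).
Round 2 — (iv), (vii), (ix), (xiv), derive p8(item1), ready(item1), blue(item1), signed(item1).
Round 3 — (ii), (x), derive mammal(item1), small(item1).
Round 4 — (vi), (xii), derive bird(item1), large(item1).
Round 5 — (xvi), derive visible(item1).
Round 6 — (xiii), derive red(item1).
Closure: {active(item1), approved(item1), bird(item1), blue(item1), cold(item1), flagged(item1), flies(item1), green(item1), has_feathers(item1), hot(item1), large(item1), locked(item1), mammal(item1), metal(item1), open(item1), p8(item1), penguin(item1), ready(item1), red(item1), signed(item1), small(item1), stale(item1), swims(item1), valid(item1), visible(item1), wooden(item1)} — 26 facts.

26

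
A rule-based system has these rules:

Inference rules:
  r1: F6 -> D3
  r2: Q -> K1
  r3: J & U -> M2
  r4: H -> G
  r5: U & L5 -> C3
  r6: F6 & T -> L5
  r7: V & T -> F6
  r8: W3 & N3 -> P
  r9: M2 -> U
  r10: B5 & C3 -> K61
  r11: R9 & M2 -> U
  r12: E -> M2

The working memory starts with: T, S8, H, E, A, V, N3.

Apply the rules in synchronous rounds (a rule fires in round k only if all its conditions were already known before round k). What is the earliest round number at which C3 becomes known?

3

Round 1: r4 [H -> G]; r7 [V & T -> F6]; r12 [E -> M2]. Adds G, F6, M2.
Round 2: r1 [F6 -> D3]; r6 [F6 & T -> L5]; r9 [M2 -> U]. Adds D3, L5, U.
Round 3: r5 [U & L5 -> C3]. Adds C3.
C3 first appears in round 3.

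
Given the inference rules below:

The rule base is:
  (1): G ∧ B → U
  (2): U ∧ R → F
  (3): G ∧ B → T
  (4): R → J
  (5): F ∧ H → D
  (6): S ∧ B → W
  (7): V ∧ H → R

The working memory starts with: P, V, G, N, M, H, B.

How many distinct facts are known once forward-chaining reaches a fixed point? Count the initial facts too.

Round 1: (1) [G ∧ B → U]; (3) [G ∧ B → T]; (7) [V ∧ H → R]. Adds U, T, R.
Round 2: (2) [U ∧ R → F]; (4) [R → J]. Adds F, J.
Round 3: (5) [F ∧ H → D]. Adds D.
Closure: {B, D, F, G, H, J, M, N, P, R, T, U, V} — 13 facts.

13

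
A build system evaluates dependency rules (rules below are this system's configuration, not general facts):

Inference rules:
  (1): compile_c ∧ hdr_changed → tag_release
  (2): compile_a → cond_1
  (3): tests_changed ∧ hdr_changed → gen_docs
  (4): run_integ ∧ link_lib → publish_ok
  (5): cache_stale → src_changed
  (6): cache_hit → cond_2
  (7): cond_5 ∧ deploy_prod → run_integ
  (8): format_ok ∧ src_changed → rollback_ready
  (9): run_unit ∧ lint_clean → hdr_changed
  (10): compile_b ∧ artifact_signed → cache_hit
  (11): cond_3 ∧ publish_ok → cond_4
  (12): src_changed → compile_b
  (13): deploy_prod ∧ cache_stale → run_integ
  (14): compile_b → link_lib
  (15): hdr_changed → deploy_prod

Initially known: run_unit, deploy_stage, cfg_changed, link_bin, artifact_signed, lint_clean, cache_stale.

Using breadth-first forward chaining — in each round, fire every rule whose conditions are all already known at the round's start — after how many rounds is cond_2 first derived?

[1] (5) [cache_stale → src_changed]; (9) [run_unit ∧ lint_clean → hdr_changed]. ⇒ new: src_changed, hdr_changed.
[2] (12) [src_changed → compile_b]; (15) [hdr_changed → deploy_prod]. ⇒ new: compile_b, deploy_prod.
[3] (10) [compile_b ∧ artifact_signed → cache_hit]; (13) [deploy_prod ∧ cache_stale → run_integ]; (14) [compile_b → link_lib]. ⇒ new: cache_hit, run_integ, link_lib.
[4] (4) [run_integ ∧ link_lib → publish_ok]; (6) [cache_hit → cond_2]. ⇒ new: publish_ok, cond_2.
cond_2 first appears in round 4.

4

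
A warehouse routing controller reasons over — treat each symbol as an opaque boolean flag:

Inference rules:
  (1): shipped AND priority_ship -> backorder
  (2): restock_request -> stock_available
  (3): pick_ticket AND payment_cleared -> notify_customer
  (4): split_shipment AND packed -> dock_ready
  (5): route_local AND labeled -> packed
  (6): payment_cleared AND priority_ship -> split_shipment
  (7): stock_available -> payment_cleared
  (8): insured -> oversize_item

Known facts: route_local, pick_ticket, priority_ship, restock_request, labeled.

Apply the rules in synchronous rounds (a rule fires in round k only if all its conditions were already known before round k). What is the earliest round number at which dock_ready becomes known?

Round 1 fires (2), (5), giving stock_available, packed.
Round 2 fires (7), giving payment_cleared.
Round 3 fires (3), (6), giving notify_customer, split_shipment.
Round 4 fires (4), giving dock_ready.
dock_ready first appears in round 4.

4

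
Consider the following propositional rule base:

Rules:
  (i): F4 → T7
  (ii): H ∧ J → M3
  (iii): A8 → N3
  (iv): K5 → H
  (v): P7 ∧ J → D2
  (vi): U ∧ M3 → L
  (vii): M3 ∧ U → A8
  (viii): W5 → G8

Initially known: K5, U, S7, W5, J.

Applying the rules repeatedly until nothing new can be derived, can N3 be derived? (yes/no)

yes

[1] (iv) [K5 → H]; (viii) [W5 → G8]. ⇒ new: H, G8.
[2] (ii) [H ∧ J → M3]. ⇒ new: M3.
[3] (vi) [U ∧ M3 → L]; (vii) [M3 ∧ U → A8]. ⇒ new: L, A8.
[4] (iii) [A8 → N3]. ⇒ new: N3.
N3 appears in round 4, so it is derivable.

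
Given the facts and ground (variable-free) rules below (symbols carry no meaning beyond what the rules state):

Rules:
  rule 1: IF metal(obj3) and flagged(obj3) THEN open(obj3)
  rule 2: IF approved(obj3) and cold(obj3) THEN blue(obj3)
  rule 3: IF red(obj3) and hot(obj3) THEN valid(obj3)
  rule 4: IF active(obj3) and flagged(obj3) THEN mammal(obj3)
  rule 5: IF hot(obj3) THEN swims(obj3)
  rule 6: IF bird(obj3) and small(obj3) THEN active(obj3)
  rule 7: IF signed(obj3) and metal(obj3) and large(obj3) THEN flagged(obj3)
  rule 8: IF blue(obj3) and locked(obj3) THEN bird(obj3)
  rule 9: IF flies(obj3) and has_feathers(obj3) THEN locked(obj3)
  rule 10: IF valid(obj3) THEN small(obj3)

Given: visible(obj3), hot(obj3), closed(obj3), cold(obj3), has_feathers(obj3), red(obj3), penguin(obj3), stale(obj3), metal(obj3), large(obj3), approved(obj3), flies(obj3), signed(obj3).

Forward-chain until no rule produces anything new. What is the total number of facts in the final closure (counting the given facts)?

Round 1 — rule 2, rule 3, rule 5, rule 7, rule 9, derive blue(obj3), valid(obj3), swims(obj3), flagged(obj3), locked(obj3).
Round 2 — rule 1, rule 8, rule 10, derive open(obj3), bird(obj3), small(obj3).
Round 3 — rule 6, derive active(obj3).
Round 4 — rule 4, derive mammal(obj3).
Closure: {active(obj3), approved(obj3), bird(obj3), blue(obj3), closed(obj3), cold(obj3), flagged(obj3), flies(obj3), has_feathers(obj3), hot(obj3), large(obj3), locked(obj3), mammal(obj3), metal(obj3), open(obj3), penguin(obj3), red(obj3), signed(obj3), small(obj3), stale(obj3), swims(obj3), valid(obj3), visible(obj3)} — 23 facts.

23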